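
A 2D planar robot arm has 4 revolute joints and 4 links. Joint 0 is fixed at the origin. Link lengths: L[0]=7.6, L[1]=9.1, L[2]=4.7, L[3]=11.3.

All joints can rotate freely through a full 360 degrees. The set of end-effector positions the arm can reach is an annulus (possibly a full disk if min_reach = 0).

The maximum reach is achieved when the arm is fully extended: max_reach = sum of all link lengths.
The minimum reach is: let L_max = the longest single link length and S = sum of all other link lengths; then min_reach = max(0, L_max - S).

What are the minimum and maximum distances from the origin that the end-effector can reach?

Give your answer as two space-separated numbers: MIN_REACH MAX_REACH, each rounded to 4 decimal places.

Answer: 0.0000 32.7000

Derivation:
Link lengths: [7.6, 9.1, 4.7, 11.3]
max_reach = 7.6 + 9.1 + 4.7 + 11.3 = 32.7
L_max = max([7.6, 9.1, 4.7, 11.3]) = 11.3
S (sum of others) = 32.7 - 11.3 = 21.4
min_reach = max(0, 11.3 - 21.4) = max(0, -10.1) = 0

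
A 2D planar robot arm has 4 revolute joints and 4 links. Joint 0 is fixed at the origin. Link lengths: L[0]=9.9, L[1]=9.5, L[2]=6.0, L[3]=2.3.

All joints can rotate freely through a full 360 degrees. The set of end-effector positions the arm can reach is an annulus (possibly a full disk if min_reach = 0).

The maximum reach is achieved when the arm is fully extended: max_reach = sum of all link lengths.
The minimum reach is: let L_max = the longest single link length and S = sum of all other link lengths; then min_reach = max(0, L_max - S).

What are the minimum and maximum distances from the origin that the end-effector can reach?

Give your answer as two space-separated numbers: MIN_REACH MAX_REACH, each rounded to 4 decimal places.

Answer: 0.0000 27.7000

Derivation:
Link lengths: [9.9, 9.5, 6.0, 2.3]
max_reach = 9.9 + 9.5 + 6 + 2.3 = 27.7
L_max = max([9.9, 9.5, 6.0, 2.3]) = 9.9
S (sum of others) = 27.7 - 9.9 = 17.8
min_reach = max(0, 9.9 - 17.8) = max(0, -7.9) = 0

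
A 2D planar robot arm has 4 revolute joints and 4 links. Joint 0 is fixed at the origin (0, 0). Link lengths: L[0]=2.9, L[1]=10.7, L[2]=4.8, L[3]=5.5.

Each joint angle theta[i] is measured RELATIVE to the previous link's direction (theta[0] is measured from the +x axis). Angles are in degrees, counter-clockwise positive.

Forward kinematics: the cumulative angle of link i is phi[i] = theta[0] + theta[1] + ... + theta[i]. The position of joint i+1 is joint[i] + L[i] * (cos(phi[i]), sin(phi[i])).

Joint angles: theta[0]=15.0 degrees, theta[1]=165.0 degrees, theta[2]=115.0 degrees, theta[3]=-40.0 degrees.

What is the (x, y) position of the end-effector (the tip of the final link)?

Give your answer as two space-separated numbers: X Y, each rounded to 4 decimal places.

joint[0] = (0.0000, 0.0000)  (base)
link 0: phi[0] = 15 = 15 deg
  cos(15 deg) = 0.9659, sin(15 deg) = 0.2588
  joint[1] = (0.0000, 0.0000) + 2.9 * (0.9659, 0.2588) = (0.0000 + 2.8012, 0.0000 + 0.7506) = (2.8012, 0.7506)
link 1: phi[1] = 15 + 165 = 180 deg
  cos(180 deg) = -1.0000, sin(180 deg) = 0.0000
  joint[2] = (2.8012, 0.7506) + 10.7 * (-1.0000, 0.0000) = (2.8012 + -10.7000, 0.7506 + 0.0000) = (-7.8988, 0.7506)
link 2: phi[2] = 15 + 165 + 115 = 295 deg
  cos(295 deg) = 0.4226, sin(295 deg) = -0.9063
  joint[3] = (-7.8988, 0.7506) + 4.8 * (0.4226, -0.9063) = (-7.8988 + 2.0286, 0.7506 + -4.3503) = (-5.8702, -3.5997)
link 3: phi[3] = 15 + 165 + 115 + -40 = 255 deg
  cos(255 deg) = -0.2588, sin(255 deg) = -0.9659
  joint[4] = (-5.8702, -3.5997) + 5.5 * (-0.2588, -0.9659) = (-5.8702 + -1.4235, -3.5997 + -5.3126) = (-7.2938, -8.9123)
End effector: (-7.2938, -8.9123)

Answer: -7.2938 -8.9123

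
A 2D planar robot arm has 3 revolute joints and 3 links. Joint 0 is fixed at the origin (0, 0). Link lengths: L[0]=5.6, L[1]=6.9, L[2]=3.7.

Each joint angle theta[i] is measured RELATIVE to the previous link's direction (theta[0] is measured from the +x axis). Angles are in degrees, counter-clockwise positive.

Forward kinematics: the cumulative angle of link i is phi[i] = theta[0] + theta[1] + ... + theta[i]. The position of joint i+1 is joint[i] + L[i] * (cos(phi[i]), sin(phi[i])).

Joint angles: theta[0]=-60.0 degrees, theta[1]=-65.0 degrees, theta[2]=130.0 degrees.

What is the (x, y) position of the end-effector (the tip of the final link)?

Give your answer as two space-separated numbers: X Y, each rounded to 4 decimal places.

Answer: 2.5282 -10.1794

Derivation:
joint[0] = (0.0000, 0.0000)  (base)
link 0: phi[0] = -60 = -60 deg
  cos(-60 deg) = 0.5000, sin(-60 deg) = -0.8660
  joint[1] = (0.0000, 0.0000) + 5.6 * (0.5000, -0.8660) = (0.0000 + 2.8000, 0.0000 + -4.8497) = (2.8000, -4.8497)
link 1: phi[1] = -60 + -65 = -125 deg
  cos(-125 deg) = -0.5736, sin(-125 deg) = -0.8192
  joint[2] = (2.8000, -4.8497) + 6.9 * (-0.5736, -0.8192) = (2.8000 + -3.9577, -4.8497 + -5.6521) = (-1.1577, -10.5019)
link 2: phi[2] = -60 + -65 + 130 = 5 deg
  cos(5 deg) = 0.9962, sin(5 deg) = 0.0872
  joint[3] = (-1.1577, -10.5019) + 3.7 * (0.9962, 0.0872) = (-1.1577 + 3.6859, -10.5019 + 0.3225) = (2.5282, -10.1794)
End effector: (2.5282, -10.1794)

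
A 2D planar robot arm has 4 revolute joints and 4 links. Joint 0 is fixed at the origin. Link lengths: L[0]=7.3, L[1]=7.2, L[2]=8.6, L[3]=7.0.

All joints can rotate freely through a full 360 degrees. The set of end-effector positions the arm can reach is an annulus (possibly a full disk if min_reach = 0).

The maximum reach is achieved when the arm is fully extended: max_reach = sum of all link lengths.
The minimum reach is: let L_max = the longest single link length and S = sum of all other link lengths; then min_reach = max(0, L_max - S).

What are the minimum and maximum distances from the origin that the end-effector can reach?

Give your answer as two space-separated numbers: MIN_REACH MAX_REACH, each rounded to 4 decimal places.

Answer: 0.0000 30.1000

Derivation:
Link lengths: [7.3, 7.2, 8.6, 7.0]
max_reach = 7.3 + 7.2 + 8.6 + 7 = 30.1
L_max = max([7.3, 7.2, 8.6, 7.0]) = 8.6
S (sum of others) = 30.1 - 8.6 = 21.5
min_reach = max(0, 8.6 - 21.5) = max(0, -12.9) = 0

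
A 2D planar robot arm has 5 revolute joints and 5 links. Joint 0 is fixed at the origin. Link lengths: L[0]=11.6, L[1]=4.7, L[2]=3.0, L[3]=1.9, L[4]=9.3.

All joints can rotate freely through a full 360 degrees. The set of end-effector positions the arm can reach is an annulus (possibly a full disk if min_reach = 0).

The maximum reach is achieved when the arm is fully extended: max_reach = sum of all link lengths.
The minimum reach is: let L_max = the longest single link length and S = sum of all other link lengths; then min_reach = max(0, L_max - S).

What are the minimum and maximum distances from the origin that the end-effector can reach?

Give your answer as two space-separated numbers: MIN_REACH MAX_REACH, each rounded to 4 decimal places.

Link lengths: [11.6, 4.7, 3.0, 1.9, 9.3]
max_reach = 11.6 + 4.7 + 3 + 1.9 + 9.3 = 30.5
L_max = max([11.6, 4.7, 3.0, 1.9, 9.3]) = 11.6
S (sum of others) = 30.5 - 11.6 = 18.9
min_reach = max(0, 11.6 - 18.9) = max(0, -7.3) = 0

Answer: 0.0000 30.5000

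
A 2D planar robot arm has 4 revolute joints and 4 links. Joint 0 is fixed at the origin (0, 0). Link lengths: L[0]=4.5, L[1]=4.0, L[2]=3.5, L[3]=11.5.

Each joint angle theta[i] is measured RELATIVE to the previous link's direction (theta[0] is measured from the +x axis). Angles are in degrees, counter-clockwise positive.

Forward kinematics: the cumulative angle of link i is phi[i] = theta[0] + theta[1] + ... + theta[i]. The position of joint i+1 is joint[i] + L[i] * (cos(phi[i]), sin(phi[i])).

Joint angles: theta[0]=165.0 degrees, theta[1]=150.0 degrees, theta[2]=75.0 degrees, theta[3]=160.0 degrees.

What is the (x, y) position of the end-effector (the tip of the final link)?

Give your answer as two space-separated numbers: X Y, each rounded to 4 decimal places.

Answer: -9.8124 -1.9107

Derivation:
joint[0] = (0.0000, 0.0000)  (base)
link 0: phi[0] = 165 = 165 deg
  cos(165 deg) = -0.9659, sin(165 deg) = 0.2588
  joint[1] = (0.0000, 0.0000) + 4.5 * (-0.9659, 0.2588) = (0.0000 + -4.3467, 0.0000 + 1.1647) = (-4.3467, 1.1647)
link 1: phi[1] = 165 + 150 = 315 deg
  cos(315 deg) = 0.7071, sin(315 deg) = -0.7071
  joint[2] = (-4.3467, 1.1647) + 4 * (0.7071, -0.7071) = (-4.3467 + 2.8284, 1.1647 + -2.8284) = (-1.5182, -1.6637)
link 2: phi[2] = 165 + 150 + 75 = 390 deg
  cos(390 deg) = 0.8660, sin(390 deg) = 0.5000
  joint[3] = (-1.5182, -1.6637) + 3.5 * (0.8660, 0.5000) = (-1.5182 + 3.0311, -1.6637 + 1.7500) = (1.5128, 0.0863)
link 3: phi[3] = 165 + 150 + 75 + 160 = 550 deg
  cos(550 deg) = -0.9848, sin(550 deg) = -0.1736
  joint[4] = (1.5128, 0.0863) + 11.5 * (-0.9848, -0.1736) = (1.5128 + -11.3253, 0.0863 + -1.9970) = (-9.8124, -1.9107)
End effector: (-9.8124, -1.9107)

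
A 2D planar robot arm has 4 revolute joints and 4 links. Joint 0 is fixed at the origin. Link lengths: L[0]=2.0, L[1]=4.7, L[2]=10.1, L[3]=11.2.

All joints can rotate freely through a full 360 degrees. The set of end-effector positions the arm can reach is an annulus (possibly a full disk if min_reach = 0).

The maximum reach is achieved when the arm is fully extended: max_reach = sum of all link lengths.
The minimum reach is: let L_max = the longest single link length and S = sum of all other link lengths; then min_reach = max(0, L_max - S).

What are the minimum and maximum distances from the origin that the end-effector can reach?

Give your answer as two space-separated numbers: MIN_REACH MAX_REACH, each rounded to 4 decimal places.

Answer: 0.0000 28.0000

Derivation:
Link lengths: [2.0, 4.7, 10.1, 11.2]
max_reach = 2 + 4.7 + 10.1 + 11.2 = 28
L_max = max([2.0, 4.7, 10.1, 11.2]) = 11.2
S (sum of others) = 28 - 11.2 = 16.8
min_reach = max(0, 11.2 - 16.8) = max(0, -5.6) = 0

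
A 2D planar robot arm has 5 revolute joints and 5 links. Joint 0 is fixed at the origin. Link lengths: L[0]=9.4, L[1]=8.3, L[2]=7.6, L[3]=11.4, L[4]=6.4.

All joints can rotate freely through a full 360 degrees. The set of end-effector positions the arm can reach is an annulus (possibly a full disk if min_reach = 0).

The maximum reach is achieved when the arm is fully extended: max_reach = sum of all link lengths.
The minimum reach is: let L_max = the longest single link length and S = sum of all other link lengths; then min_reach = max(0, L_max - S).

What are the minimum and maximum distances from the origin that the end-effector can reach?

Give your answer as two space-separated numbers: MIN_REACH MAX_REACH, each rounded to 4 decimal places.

Answer: 0.0000 43.1000

Derivation:
Link lengths: [9.4, 8.3, 7.6, 11.4, 6.4]
max_reach = 9.4 + 8.3 + 7.6 + 11.4 + 6.4 = 43.1
L_max = max([9.4, 8.3, 7.6, 11.4, 6.4]) = 11.4
S (sum of others) = 43.1 - 11.4 = 31.7
min_reach = max(0, 11.4 - 31.7) = max(0, -20.3) = 0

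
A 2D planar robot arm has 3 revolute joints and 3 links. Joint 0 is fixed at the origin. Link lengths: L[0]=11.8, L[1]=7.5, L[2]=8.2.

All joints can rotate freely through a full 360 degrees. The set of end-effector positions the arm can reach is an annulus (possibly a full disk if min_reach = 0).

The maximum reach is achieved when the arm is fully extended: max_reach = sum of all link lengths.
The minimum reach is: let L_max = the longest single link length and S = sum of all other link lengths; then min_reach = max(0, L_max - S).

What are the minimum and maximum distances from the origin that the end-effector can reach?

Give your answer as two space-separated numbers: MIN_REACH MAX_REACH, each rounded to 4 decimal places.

Link lengths: [11.8, 7.5, 8.2]
max_reach = 11.8 + 7.5 + 8.2 = 27.5
L_max = max([11.8, 7.5, 8.2]) = 11.8
S (sum of others) = 27.5 - 11.8 = 15.7
min_reach = max(0, 11.8 - 15.7) = max(0, -3.9) = 0

Answer: 0.0000 27.5000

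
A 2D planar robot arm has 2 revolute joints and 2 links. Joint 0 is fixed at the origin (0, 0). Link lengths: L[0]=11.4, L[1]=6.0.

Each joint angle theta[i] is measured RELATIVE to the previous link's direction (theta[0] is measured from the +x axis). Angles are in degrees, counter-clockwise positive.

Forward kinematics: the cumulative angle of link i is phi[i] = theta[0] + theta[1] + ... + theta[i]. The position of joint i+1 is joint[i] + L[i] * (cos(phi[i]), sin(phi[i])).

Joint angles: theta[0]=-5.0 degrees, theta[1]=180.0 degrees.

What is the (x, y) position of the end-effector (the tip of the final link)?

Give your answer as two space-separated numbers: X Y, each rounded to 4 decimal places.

joint[0] = (0.0000, 0.0000)  (base)
link 0: phi[0] = -5 = -5 deg
  cos(-5 deg) = 0.9962, sin(-5 deg) = -0.0872
  joint[1] = (0.0000, 0.0000) + 11.4 * (0.9962, -0.0872) = (0.0000 + 11.3566, 0.0000 + -0.9936) = (11.3566, -0.9936)
link 1: phi[1] = -5 + 180 = 175 deg
  cos(175 deg) = -0.9962, sin(175 deg) = 0.0872
  joint[2] = (11.3566, -0.9936) + 6 * (-0.9962, 0.0872) = (11.3566 + -5.9772, -0.9936 + 0.5229) = (5.3795, -0.4706)
End effector: (5.3795, -0.4706)

Answer: 5.3795 -0.4706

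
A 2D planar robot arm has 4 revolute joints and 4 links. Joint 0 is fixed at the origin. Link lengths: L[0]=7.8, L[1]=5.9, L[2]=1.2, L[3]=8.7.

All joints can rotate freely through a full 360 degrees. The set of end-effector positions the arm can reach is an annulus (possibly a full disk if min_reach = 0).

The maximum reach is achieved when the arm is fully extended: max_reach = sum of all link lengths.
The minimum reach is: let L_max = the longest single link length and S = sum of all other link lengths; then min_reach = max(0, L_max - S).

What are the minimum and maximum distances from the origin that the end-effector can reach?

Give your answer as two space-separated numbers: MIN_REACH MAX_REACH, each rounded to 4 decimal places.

Answer: 0.0000 23.6000

Derivation:
Link lengths: [7.8, 5.9, 1.2, 8.7]
max_reach = 7.8 + 5.9 + 1.2 + 8.7 = 23.6
L_max = max([7.8, 5.9, 1.2, 8.7]) = 8.7
S (sum of others) = 23.6 - 8.7 = 14.9
min_reach = max(0, 8.7 - 14.9) = max(0, -6.2) = 0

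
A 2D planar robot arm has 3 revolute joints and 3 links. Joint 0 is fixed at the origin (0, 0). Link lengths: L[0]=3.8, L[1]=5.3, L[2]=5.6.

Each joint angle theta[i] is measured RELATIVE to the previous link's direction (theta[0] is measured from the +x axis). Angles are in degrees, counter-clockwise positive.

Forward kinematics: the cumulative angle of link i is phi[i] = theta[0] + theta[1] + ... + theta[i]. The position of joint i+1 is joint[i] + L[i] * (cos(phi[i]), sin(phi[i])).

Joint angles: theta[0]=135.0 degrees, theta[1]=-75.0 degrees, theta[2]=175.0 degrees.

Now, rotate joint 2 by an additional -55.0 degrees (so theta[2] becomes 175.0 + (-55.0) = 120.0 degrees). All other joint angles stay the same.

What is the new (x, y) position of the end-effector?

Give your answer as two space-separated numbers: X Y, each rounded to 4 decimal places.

Answer: -5.6370 7.2769

Derivation:
joint[0] = (0.0000, 0.0000)  (base)
link 0: phi[0] = 135 = 135 deg
  cos(135 deg) = -0.7071, sin(135 deg) = 0.7071
  joint[1] = (0.0000, 0.0000) + 3.8 * (-0.7071, 0.7071) = (0.0000 + -2.6870, 0.0000 + 2.6870) = (-2.6870, 2.6870)
link 1: phi[1] = 135 + -75 = 60 deg
  cos(60 deg) = 0.5000, sin(60 deg) = 0.8660
  joint[2] = (-2.6870, 2.6870) + 5.3 * (0.5000, 0.8660) = (-2.6870 + 2.6500, 2.6870 + 4.5899) = (-0.0370, 7.2769)
link 2: phi[2] = 135 + -75 + 120 = 180 deg
  cos(180 deg) = -1.0000, sin(180 deg) = 0.0000
  joint[3] = (-0.0370, 7.2769) + 5.6 * (-1.0000, 0.0000) = (-0.0370 + -5.6000, 7.2769 + 0.0000) = (-5.6370, 7.2769)
End effector: (-5.6370, 7.2769)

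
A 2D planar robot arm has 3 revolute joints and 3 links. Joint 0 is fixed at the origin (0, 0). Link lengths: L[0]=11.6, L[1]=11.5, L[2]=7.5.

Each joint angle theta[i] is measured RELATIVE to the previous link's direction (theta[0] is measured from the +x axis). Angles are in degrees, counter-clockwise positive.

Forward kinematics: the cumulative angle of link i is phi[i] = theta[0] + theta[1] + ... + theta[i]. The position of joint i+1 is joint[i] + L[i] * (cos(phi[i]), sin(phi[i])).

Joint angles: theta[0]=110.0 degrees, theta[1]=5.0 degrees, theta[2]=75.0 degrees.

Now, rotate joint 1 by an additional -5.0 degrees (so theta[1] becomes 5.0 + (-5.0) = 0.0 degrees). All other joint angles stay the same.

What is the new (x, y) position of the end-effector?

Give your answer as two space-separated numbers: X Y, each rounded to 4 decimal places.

joint[0] = (0.0000, 0.0000)  (base)
link 0: phi[0] = 110 = 110 deg
  cos(110 deg) = -0.3420, sin(110 deg) = 0.9397
  joint[1] = (0.0000, 0.0000) + 11.6 * (-0.3420, 0.9397) = (0.0000 + -3.9674, 0.0000 + 10.9004) = (-3.9674, 10.9004)
link 1: phi[1] = 110 + 0 = 110 deg
  cos(110 deg) = -0.3420, sin(110 deg) = 0.9397
  joint[2] = (-3.9674, 10.9004) + 11.5 * (-0.3420, 0.9397) = (-3.9674 + -3.9332, 10.9004 + 10.8065) = (-7.9007, 21.7069)
link 2: phi[2] = 110 + 0 + 75 = 185 deg
  cos(185 deg) = -0.9962, sin(185 deg) = -0.0872
  joint[3] = (-7.9007, 21.7069) + 7.5 * (-0.9962, -0.0872) = (-7.9007 + -7.4715, 21.7069 + -0.6537) = (-15.3721, 21.0532)
End effector: (-15.3721, 21.0532)

Answer: -15.3721 21.0532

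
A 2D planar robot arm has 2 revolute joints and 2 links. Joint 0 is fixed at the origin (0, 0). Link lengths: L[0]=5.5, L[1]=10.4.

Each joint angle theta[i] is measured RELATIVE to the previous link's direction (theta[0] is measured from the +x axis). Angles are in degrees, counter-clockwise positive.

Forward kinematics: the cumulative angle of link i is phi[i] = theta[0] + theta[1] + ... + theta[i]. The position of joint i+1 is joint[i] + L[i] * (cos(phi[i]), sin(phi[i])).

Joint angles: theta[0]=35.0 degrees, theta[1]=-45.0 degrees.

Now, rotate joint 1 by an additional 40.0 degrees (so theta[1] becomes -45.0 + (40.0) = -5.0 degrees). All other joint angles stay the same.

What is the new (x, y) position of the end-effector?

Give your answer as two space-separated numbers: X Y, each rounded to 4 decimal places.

Answer: 13.5120 8.3547

Derivation:
joint[0] = (0.0000, 0.0000)  (base)
link 0: phi[0] = 35 = 35 deg
  cos(35 deg) = 0.8192, sin(35 deg) = 0.5736
  joint[1] = (0.0000, 0.0000) + 5.5 * (0.8192, 0.5736) = (0.0000 + 4.5053, 0.0000 + 3.1547) = (4.5053, 3.1547)
link 1: phi[1] = 35 + -5 = 30 deg
  cos(30 deg) = 0.8660, sin(30 deg) = 0.5000
  joint[2] = (4.5053, 3.1547) + 10.4 * (0.8660, 0.5000) = (4.5053 + 9.0067, 3.1547 + 5.2000) = (13.5120, 8.3547)
End effector: (13.5120, 8.3547)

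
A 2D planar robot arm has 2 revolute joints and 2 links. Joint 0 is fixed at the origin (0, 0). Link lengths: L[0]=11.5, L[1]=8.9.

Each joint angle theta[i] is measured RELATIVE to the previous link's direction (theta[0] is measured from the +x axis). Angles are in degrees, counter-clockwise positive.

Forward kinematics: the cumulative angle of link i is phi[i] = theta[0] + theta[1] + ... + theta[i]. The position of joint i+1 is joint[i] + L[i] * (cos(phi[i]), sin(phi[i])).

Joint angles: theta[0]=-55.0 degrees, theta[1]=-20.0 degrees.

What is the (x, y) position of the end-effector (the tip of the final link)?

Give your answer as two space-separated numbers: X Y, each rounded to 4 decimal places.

joint[0] = (0.0000, 0.0000)  (base)
link 0: phi[0] = -55 = -55 deg
  cos(-55 deg) = 0.5736, sin(-55 deg) = -0.8192
  joint[1] = (0.0000, 0.0000) + 11.5 * (0.5736, -0.8192) = (0.0000 + 6.5961, 0.0000 + -9.4202) = (6.5961, -9.4202)
link 1: phi[1] = -55 + -20 = -75 deg
  cos(-75 deg) = 0.2588, sin(-75 deg) = -0.9659
  joint[2] = (6.5961, -9.4202) + 8.9 * (0.2588, -0.9659) = (6.5961 + 2.3035, -9.4202 + -8.5967) = (8.8996, -18.0170)
End effector: (8.8996, -18.0170)

Answer: 8.8996 -18.0170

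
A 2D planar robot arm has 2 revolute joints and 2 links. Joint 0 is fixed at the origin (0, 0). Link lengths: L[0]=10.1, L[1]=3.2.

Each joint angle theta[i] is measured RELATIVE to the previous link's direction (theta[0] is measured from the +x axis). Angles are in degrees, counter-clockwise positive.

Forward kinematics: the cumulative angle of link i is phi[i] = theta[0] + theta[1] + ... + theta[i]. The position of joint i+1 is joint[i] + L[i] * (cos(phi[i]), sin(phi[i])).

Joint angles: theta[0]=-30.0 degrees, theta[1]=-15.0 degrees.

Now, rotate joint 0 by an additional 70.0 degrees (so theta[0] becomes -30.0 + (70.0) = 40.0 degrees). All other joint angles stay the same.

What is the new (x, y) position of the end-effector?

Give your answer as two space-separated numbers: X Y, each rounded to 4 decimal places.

joint[0] = (0.0000, 0.0000)  (base)
link 0: phi[0] = 40 = 40 deg
  cos(40 deg) = 0.7660, sin(40 deg) = 0.6428
  joint[1] = (0.0000, 0.0000) + 10.1 * (0.7660, 0.6428) = (0.0000 + 7.7370, 0.0000 + 6.4922) = (7.7370, 6.4922)
link 1: phi[1] = 40 + -15 = 25 deg
  cos(25 deg) = 0.9063, sin(25 deg) = 0.4226
  joint[2] = (7.7370, 6.4922) + 3.2 * (0.9063, 0.4226) = (7.7370 + 2.9002, 6.4922 + 1.3524) = (10.6372, 7.8445)
End effector: (10.6372, 7.8445)

Answer: 10.6372 7.8445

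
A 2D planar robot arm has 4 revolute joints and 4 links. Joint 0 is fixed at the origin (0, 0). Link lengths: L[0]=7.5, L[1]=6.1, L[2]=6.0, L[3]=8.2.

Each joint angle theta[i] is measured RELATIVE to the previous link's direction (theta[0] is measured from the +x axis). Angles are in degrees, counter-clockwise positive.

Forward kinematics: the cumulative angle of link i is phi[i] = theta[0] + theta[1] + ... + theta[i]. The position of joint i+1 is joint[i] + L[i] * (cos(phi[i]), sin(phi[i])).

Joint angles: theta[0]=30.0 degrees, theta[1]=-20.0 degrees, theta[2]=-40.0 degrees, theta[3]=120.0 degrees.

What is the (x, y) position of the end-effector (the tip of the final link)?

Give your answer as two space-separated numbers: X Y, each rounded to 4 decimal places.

Answer: 17.6987 10.0093

Derivation:
joint[0] = (0.0000, 0.0000)  (base)
link 0: phi[0] = 30 = 30 deg
  cos(30 deg) = 0.8660, sin(30 deg) = 0.5000
  joint[1] = (0.0000, 0.0000) + 7.5 * (0.8660, 0.5000) = (0.0000 + 6.4952, 0.0000 + 3.7500) = (6.4952, 3.7500)
link 1: phi[1] = 30 + -20 = 10 deg
  cos(10 deg) = 0.9848, sin(10 deg) = 0.1736
  joint[2] = (6.4952, 3.7500) + 6.1 * (0.9848, 0.1736) = (6.4952 + 6.0073, 3.7500 + 1.0593) = (12.5025, 4.8093)
link 2: phi[2] = 30 + -20 + -40 = -30 deg
  cos(-30 deg) = 0.8660, sin(-30 deg) = -0.5000
  joint[3] = (12.5025, 4.8093) + 6 * (0.8660, -0.5000) = (12.5025 + 5.1962, 4.8093 + -3.0000) = (17.6987, 1.8093)
link 3: phi[3] = 30 + -20 + -40 + 120 = 90 deg
  cos(90 deg) = 0.0000, sin(90 deg) = 1.0000
  joint[4] = (17.6987, 1.8093) + 8.2 * (0.0000, 1.0000) = (17.6987 + 0.0000, 1.8093 + 8.2000) = (17.6987, 10.0093)
End effector: (17.6987, 10.0093)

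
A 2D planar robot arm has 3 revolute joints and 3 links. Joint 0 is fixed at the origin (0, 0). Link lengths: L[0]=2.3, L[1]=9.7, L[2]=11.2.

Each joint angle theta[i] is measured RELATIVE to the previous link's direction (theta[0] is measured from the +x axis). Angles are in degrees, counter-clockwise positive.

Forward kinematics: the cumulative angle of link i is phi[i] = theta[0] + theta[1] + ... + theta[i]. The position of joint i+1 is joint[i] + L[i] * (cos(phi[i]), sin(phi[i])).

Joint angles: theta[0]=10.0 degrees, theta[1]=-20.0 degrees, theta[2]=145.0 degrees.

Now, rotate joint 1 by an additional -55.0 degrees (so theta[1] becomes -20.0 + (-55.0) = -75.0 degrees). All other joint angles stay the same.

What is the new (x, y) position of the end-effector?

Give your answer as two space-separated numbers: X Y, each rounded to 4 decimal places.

Answer: 8.3093 2.6381

Derivation:
joint[0] = (0.0000, 0.0000)  (base)
link 0: phi[0] = 10 = 10 deg
  cos(10 deg) = 0.9848, sin(10 deg) = 0.1736
  joint[1] = (0.0000, 0.0000) + 2.3 * (0.9848, 0.1736) = (0.0000 + 2.2651, 0.0000 + 0.3994) = (2.2651, 0.3994)
link 1: phi[1] = 10 + -75 = -65 deg
  cos(-65 deg) = 0.4226, sin(-65 deg) = -0.9063
  joint[2] = (2.2651, 0.3994) + 9.7 * (0.4226, -0.9063) = (2.2651 + 4.0994, 0.3994 + -8.7912) = (6.3645, -8.3918)
link 2: phi[2] = 10 + -75 + 145 = 80 deg
  cos(80 deg) = 0.1736, sin(80 deg) = 0.9848
  joint[3] = (6.3645, -8.3918) + 11.2 * (0.1736, 0.9848) = (6.3645 + 1.9449, -8.3918 + 11.0298) = (8.3093, 2.6381)
End effector: (8.3093, 2.6381)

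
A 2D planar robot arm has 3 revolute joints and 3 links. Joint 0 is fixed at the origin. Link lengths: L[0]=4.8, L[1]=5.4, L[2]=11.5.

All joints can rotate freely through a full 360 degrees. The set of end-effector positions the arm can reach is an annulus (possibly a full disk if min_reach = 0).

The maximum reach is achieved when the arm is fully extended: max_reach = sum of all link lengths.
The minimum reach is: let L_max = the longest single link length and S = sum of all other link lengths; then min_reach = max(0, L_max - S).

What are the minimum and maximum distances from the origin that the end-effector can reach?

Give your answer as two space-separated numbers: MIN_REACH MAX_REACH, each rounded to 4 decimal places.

Answer: 1.3000 21.7000

Derivation:
Link lengths: [4.8, 5.4, 11.5]
max_reach = 4.8 + 5.4 + 11.5 = 21.7
L_max = max([4.8, 5.4, 11.5]) = 11.5
S (sum of others) = 21.7 - 11.5 = 10.2
min_reach = max(0, 11.5 - 10.2) = max(0, 1.3) = 1.3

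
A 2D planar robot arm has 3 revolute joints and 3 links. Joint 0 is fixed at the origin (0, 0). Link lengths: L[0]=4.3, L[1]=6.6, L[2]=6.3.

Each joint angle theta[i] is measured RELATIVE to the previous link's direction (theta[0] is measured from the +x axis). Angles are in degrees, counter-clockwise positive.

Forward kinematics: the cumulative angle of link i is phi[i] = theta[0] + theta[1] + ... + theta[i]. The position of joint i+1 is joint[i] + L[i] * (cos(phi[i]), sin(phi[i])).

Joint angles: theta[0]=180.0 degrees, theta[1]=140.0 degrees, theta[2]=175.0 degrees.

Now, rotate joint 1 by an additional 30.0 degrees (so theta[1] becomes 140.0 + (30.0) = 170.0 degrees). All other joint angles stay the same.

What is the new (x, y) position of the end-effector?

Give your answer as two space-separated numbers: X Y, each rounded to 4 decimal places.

joint[0] = (0.0000, 0.0000)  (base)
link 0: phi[0] = 180 = 180 deg
  cos(180 deg) = -1.0000, sin(180 deg) = 0.0000
  joint[1] = (0.0000, 0.0000) + 4.3 * (-1.0000, 0.0000) = (0.0000 + -4.3000, 0.0000 + 0.0000) = (-4.3000, 0.0000)
link 1: phi[1] = 180 + 170 = 350 deg
  cos(350 deg) = 0.9848, sin(350 deg) = -0.1736
  joint[2] = (-4.3000, 0.0000) + 6.6 * (0.9848, -0.1736) = (-4.3000 + 6.4997, 0.0000 + -1.1461) = (2.1997, -1.1461)
link 2: phi[2] = 180 + 170 + 175 = 525 deg
  cos(525 deg) = -0.9659, sin(525 deg) = 0.2588
  joint[3] = (2.1997, -1.1461) + 6.3 * (-0.9659, 0.2588) = (2.1997 + -6.0853, -1.1461 + 1.6306) = (-3.8856, 0.4845)
End effector: (-3.8856, 0.4845)

Answer: -3.8856 0.4845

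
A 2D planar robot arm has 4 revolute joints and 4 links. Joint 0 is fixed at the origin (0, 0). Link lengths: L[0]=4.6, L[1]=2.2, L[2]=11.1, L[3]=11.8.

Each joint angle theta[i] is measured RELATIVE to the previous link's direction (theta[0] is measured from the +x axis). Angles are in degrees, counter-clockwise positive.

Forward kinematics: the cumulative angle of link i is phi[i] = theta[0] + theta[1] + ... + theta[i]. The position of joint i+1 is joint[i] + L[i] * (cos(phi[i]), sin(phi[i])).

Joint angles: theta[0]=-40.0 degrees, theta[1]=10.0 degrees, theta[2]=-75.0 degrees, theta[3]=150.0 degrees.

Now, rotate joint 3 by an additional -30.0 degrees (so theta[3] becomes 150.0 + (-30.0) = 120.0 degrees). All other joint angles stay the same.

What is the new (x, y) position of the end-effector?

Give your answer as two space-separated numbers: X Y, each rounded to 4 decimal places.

Answer: 13.9541 -11.7245

Derivation:
joint[0] = (0.0000, 0.0000)  (base)
link 0: phi[0] = -40 = -40 deg
  cos(-40 deg) = 0.7660, sin(-40 deg) = -0.6428
  joint[1] = (0.0000, 0.0000) + 4.6 * (0.7660, -0.6428) = (0.0000 + 3.5238, 0.0000 + -2.9568) = (3.5238, -2.9568)
link 1: phi[1] = -40 + 10 = -30 deg
  cos(-30 deg) = 0.8660, sin(-30 deg) = -0.5000
  joint[2] = (3.5238, -2.9568) + 2.2 * (0.8660, -0.5000) = (3.5238 + 1.9053, -2.9568 + -1.1000) = (5.4291, -4.0568)
link 2: phi[2] = -40 + 10 + -75 = -105 deg
  cos(-105 deg) = -0.2588, sin(-105 deg) = -0.9659
  joint[3] = (5.4291, -4.0568) + 11.1 * (-0.2588, -0.9659) = (5.4291 + -2.8729, -4.0568 + -10.7218) = (2.5562, -14.7786)
link 3: phi[3] = -40 + 10 + -75 + 120 = 15 deg
  cos(15 deg) = 0.9659, sin(15 deg) = 0.2588
  joint[4] = (2.5562, -14.7786) + 11.8 * (0.9659, 0.2588) = (2.5562 + 11.3979, -14.7786 + 3.0541) = (13.9541, -11.7245)
End effector: (13.9541, -11.7245)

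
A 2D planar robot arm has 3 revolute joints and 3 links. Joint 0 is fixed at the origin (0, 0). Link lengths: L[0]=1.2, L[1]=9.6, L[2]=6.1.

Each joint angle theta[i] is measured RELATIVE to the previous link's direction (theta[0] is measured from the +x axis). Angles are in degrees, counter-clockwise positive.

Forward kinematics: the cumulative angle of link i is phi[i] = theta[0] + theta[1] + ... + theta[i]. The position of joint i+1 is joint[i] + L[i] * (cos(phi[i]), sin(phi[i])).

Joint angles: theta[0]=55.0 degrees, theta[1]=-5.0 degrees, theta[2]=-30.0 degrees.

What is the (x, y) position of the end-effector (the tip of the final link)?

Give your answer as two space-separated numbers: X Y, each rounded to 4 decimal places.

Answer: 12.5912 10.4233

Derivation:
joint[0] = (0.0000, 0.0000)  (base)
link 0: phi[0] = 55 = 55 deg
  cos(55 deg) = 0.5736, sin(55 deg) = 0.8192
  joint[1] = (0.0000, 0.0000) + 1.2 * (0.5736, 0.8192) = (0.0000 + 0.6883, 0.0000 + 0.9830) = (0.6883, 0.9830)
link 1: phi[1] = 55 + -5 = 50 deg
  cos(50 deg) = 0.6428, sin(50 deg) = 0.7660
  joint[2] = (0.6883, 0.9830) + 9.6 * (0.6428, 0.7660) = (0.6883 + 6.1708, 0.9830 + 7.3540) = (6.8591, 8.3370)
link 2: phi[2] = 55 + -5 + -30 = 20 deg
  cos(20 deg) = 0.9397, sin(20 deg) = 0.3420
  joint[3] = (6.8591, 8.3370) + 6.1 * (0.9397, 0.3420) = (6.8591 + 5.7321, 8.3370 + 2.0863) = (12.5912, 10.4233)
End effector: (12.5912, 10.4233)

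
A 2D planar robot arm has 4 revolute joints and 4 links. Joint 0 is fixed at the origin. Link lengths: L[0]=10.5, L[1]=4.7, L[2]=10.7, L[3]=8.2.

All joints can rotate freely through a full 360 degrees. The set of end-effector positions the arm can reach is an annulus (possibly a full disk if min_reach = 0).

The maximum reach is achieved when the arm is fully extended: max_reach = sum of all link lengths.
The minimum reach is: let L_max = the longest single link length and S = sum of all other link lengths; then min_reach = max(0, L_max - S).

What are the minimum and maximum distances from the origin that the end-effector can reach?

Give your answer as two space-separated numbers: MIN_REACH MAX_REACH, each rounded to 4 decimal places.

Answer: 0.0000 34.1000

Derivation:
Link lengths: [10.5, 4.7, 10.7, 8.2]
max_reach = 10.5 + 4.7 + 10.7 + 8.2 = 34.1
L_max = max([10.5, 4.7, 10.7, 8.2]) = 10.7
S (sum of others) = 34.1 - 10.7 = 23.4
min_reach = max(0, 10.7 - 23.4) = max(0, -12.7) = 0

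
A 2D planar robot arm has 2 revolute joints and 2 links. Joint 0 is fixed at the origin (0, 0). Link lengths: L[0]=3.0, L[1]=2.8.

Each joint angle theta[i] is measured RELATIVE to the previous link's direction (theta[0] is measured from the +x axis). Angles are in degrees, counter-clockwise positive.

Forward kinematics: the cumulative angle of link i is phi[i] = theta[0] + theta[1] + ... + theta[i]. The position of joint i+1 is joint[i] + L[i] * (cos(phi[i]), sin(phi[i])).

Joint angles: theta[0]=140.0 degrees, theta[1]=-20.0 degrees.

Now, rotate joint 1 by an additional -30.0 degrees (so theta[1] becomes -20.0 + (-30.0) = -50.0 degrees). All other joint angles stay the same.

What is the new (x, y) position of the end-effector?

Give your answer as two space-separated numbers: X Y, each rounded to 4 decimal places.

joint[0] = (0.0000, 0.0000)  (base)
link 0: phi[0] = 140 = 140 deg
  cos(140 deg) = -0.7660, sin(140 deg) = 0.6428
  joint[1] = (0.0000, 0.0000) + 3 * (-0.7660, 0.6428) = (0.0000 + -2.2981, 0.0000 + 1.9284) = (-2.2981, 1.9284)
link 1: phi[1] = 140 + -50 = 90 deg
  cos(90 deg) = 0.0000, sin(90 deg) = 1.0000
  joint[2] = (-2.2981, 1.9284) + 2.8 * (0.0000, 1.0000) = (-2.2981 + 0.0000, 1.9284 + 2.8000) = (-2.2981, 4.7284)
End effector: (-2.2981, 4.7284)

Answer: -2.2981 4.7284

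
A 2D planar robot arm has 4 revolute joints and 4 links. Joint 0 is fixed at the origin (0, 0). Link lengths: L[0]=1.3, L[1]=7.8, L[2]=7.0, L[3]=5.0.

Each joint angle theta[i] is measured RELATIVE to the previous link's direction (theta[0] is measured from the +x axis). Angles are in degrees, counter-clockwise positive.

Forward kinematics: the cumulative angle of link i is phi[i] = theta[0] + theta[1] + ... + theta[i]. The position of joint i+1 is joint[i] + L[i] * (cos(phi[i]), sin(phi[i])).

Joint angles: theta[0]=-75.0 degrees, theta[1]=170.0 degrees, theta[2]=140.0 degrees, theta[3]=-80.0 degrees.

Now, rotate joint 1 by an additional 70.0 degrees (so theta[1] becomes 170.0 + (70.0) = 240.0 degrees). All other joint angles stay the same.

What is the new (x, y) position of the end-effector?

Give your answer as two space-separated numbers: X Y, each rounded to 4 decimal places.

Answer: -6.7183 -8.5065

Derivation:
joint[0] = (0.0000, 0.0000)  (base)
link 0: phi[0] = -75 = -75 deg
  cos(-75 deg) = 0.2588, sin(-75 deg) = -0.9659
  joint[1] = (0.0000, 0.0000) + 1.3 * (0.2588, -0.9659) = (0.0000 + 0.3365, 0.0000 + -1.2557) = (0.3365, -1.2557)
link 1: phi[1] = -75 + 240 = 165 deg
  cos(165 deg) = -0.9659, sin(165 deg) = 0.2588
  joint[2] = (0.3365, -1.2557) + 7.8 * (-0.9659, 0.2588) = (0.3365 + -7.5342, -1.2557 + 2.0188) = (-7.1978, 0.7631)
link 2: phi[2] = -75 + 240 + 140 = 305 deg
  cos(305 deg) = 0.5736, sin(305 deg) = -0.8192
  joint[3] = (-7.1978, 0.7631) + 7 * (0.5736, -0.8192) = (-7.1978 + 4.0150, 0.7631 + -5.7341) = (-3.1827, -4.9710)
link 3: phi[3] = -75 + 240 + 140 + -80 = 225 deg
  cos(225 deg) = -0.7071, sin(225 deg) = -0.7071
  joint[4] = (-3.1827, -4.9710) + 5 * (-0.7071, -0.7071) = (-3.1827 + -3.5355, -4.9710 + -3.5355) = (-6.7183, -8.5065)
End effector: (-6.7183, -8.5065)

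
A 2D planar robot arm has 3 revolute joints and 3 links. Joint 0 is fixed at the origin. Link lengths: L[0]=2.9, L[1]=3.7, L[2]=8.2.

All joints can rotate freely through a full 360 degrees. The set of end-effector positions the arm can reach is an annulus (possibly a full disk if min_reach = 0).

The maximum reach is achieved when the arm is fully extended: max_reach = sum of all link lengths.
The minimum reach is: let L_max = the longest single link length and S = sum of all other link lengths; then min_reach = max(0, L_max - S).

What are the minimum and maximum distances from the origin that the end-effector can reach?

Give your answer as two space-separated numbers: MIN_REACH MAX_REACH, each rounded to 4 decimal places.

Answer: 1.6000 14.8000

Derivation:
Link lengths: [2.9, 3.7, 8.2]
max_reach = 2.9 + 3.7 + 8.2 = 14.8
L_max = max([2.9, 3.7, 8.2]) = 8.2
S (sum of others) = 14.8 - 8.2 = 6.6
min_reach = max(0, 8.2 - 6.6) = max(0, 1.6) = 1.6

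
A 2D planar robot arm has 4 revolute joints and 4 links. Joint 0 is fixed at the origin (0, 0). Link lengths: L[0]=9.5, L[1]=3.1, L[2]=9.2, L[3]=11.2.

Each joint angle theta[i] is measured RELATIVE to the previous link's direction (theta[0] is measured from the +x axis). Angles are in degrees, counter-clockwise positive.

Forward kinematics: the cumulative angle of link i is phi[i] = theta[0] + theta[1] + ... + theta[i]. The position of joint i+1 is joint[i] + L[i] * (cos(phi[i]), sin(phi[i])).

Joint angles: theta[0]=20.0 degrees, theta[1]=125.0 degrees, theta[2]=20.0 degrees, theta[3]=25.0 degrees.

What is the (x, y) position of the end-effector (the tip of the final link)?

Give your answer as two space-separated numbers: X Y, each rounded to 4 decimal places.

Answer: -13.5287 5.4636

Derivation:
joint[0] = (0.0000, 0.0000)  (base)
link 0: phi[0] = 20 = 20 deg
  cos(20 deg) = 0.9397, sin(20 deg) = 0.3420
  joint[1] = (0.0000, 0.0000) + 9.5 * (0.9397, 0.3420) = (0.0000 + 8.9271, 0.0000 + 3.2492) = (8.9271, 3.2492)
link 1: phi[1] = 20 + 125 = 145 deg
  cos(145 deg) = -0.8192, sin(145 deg) = 0.5736
  joint[2] = (8.9271, 3.2492) + 3.1 * (-0.8192, 0.5736) = (8.9271 + -2.5394, 3.2492 + 1.7781) = (6.3877, 5.0273)
link 2: phi[2] = 20 + 125 + 20 = 165 deg
  cos(165 deg) = -0.9659, sin(165 deg) = 0.2588
  joint[3] = (6.3877, 5.0273) + 9.2 * (-0.9659, 0.2588) = (6.3877 + -8.8865, 5.0273 + 2.3811) = (-2.4988, 7.4084)
link 3: phi[3] = 20 + 125 + 20 + 25 = 190 deg
  cos(190 deg) = -0.9848, sin(190 deg) = -0.1736
  joint[4] = (-2.4988, 7.4084) + 11.2 * (-0.9848, -0.1736) = (-2.4988 + -11.0298, 7.4084 + -1.9449) = (-13.5287, 5.4636)
End effector: (-13.5287, 5.4636)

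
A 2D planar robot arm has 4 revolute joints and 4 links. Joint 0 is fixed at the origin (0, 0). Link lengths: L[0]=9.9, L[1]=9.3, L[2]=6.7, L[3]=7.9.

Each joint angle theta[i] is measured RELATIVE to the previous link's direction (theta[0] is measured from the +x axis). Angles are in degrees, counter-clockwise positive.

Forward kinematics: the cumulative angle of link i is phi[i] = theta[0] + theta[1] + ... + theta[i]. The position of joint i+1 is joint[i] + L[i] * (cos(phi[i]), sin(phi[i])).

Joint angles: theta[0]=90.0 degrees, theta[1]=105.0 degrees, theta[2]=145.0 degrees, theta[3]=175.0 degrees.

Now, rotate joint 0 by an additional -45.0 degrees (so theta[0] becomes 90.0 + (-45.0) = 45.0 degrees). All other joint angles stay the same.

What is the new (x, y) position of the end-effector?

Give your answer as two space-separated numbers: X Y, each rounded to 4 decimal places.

joint[0] = (0.0000, 0.0000)  (base)
link 0: phi[0] = 45 = 45 deg
  cos(45 deg) = 0.7071, sin(45 deg) = 0.7071
  joint[1] = (0.0000, 0.0000) + 9.9 * (0.7071, 0.7071) = (0.0000 + 7.0004, 0.0000 + 7.0004) = (7.0004, 7.0004)
link 1: phi[1] = 45 + 105 = 150 deg
  cos(150 deg) = -0.8660, sin(150 deg) = 0.5000
  joint[2] = (7.0004, 7.0004) + 9.3 * (-0.8660, 0.5000) = (7.0004 + -8.0540, 7.0004 + 4.6500) = (-1.0537, 11.6504)
link 2: phi[2] = 45 + 105 + 145 = 295 deg
  cos(295 deg) = 0.4226, sin(295 deg) = -0.9063
  joint[3] = (-1.0537, 11.6504) + 6.7 * (0.4226, -0.9063) = (-1.0537 + 2.8315, 11.6504 + -6.0723) = (1.7779, 5.5781)
link 3: phi[3] = 45 + 105 + 145 + 175 = 470 deg
  cos(470 deg) = -0.3420, sin(470 deg) = 0.9397
  joint[4] = (1.7779, 5.5781) + 7.9 * (-0.3420, 0.9397) = (1.7779 + -2.7020, 5.5781 + 7.4236) = (-0.9241, 13.0017)
End effector: (-0.9241, 13.0017)

Answer: -0.9241 13.0017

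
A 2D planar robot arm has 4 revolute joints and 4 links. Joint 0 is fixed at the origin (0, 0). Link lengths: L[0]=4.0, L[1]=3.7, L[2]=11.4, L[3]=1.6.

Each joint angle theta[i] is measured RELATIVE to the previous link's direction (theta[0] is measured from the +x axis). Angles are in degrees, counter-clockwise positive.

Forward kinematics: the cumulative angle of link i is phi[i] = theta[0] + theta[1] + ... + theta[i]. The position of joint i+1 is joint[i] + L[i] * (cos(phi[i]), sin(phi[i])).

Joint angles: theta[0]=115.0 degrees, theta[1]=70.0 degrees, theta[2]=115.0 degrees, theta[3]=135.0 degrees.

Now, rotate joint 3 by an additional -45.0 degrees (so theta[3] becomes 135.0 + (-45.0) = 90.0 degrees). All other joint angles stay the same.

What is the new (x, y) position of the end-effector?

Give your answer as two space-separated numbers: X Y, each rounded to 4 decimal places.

Answer: 1.7092 -5.7699

Derivation:
joint[0] = (0.0000, 0.0000)  (base)
link 0: phi[0] = 115 = 115 deg
  cos(115 deg) = -0.4226, sin(115 deg) = 0.9063
  joint[1] = (0.0000, 0.0000) + 4 * (-0.4226, 0.9063) = (0.0000 + -1.6905, 0.0000 + 3.6252) = (-1.6905, 3.6252)
link 1: phi[1] = 115 + 70 = 185 deg
  cos(185 deg) = -0.9962, sin(185 deg) = -0.0872
  joint[2] = (-1.6905, 3.6252) + 3.7 * (-0.9962, -0.0872) = (-1.6905 + -3.6859, 3.6252 + -0.3225) = (-5.3764, 3.3028)
link 2: phi[2] = 115 + 70 + 115 = 300 deg
  cos(300 deg) = 0.5000, sin(300 deg) = -0.8660
  joint[3] = (-5.3764, 3.3028) + 11.4 * (0.5000, -0.8660) = (-5.3764 + 5.7000, 3.3028 + -9.8727) = (0.3236, -6.5699)
link 3: phi[3] = 115 + 70 + 115 + 90 = 390 deg
  cos(390 deg) = 0.8660, sin(390 deg) = 0.5000
  joint[4] = (0.3236, -6.5699) + 1.6 * (0.8660, 0.5000) = (0.3236 + 1.3856, -6.5699 + 0.8000) = (1.7092, -5.7699)
End effector: (1.7092, -5.7699)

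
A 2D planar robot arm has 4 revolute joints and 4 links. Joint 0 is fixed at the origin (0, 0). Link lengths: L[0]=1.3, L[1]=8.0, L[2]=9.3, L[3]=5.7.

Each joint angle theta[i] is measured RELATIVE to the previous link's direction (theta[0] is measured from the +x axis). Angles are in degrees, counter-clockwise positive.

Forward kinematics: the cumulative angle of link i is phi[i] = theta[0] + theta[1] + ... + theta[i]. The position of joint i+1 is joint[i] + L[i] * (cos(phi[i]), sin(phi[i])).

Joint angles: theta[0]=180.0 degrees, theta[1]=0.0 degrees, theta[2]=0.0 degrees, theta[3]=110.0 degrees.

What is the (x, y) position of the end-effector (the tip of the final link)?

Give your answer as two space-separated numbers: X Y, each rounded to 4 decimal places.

Answer: -16.6505 -5.3562

Derivation:
joint[0] = (0.0000, 0.0000)  (base)
link 0: phi[0] = 180 = 180 deg
  cos(180 deg) = -1.0000, sin(180 deg) = 0.0000
  joint[1] = (0.0000, 0.0000) + 1.3 * (-1.0000, 0.0000) = (0.0000 + -1.3000, 0.0000 + 0.0000) = (-1.3000, 0.0000)
link 1: phi[1] = 180 + 0 = 180 deg
  cos(180 deg) = -1.0000, sin(180 deg) = 0.0000
  joint[2] = (-1.3000, 0.0000) + 8 * (-1.0000, 0.0000) = (-1.3000 + -8.0000, 0.0000 + 0.0000) = (-9.3000, 0.0000)
link 2: phi[2] = 180 + 0 + 0 = 180 deg
  cos(180 deg) = -1.0000, sin(180 deg) = 0.0000
  joint[3] = (-9.3000, 0.0000) + 9.3 * (-1.0000, 0.0000) = (-9.3000 + -9.3000, 0.0000 + 0.0000) = (-18.6000, 0.0000)
link 3: phi[3] = 180 + 0 + 0 + 110 = 290 deg
  cos(290 deg) = 0.3420, sin(290 deg) = -0.9397
  joint[4] = (-18.6000, 0.0000) + 5.7 * (0.3420, -0.9397) = (-18.6000 + 1.9495, 0.0000 + -5.3562) = (-16.6505, -5.3562)
End effector: (-16.6505, -5.3562)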